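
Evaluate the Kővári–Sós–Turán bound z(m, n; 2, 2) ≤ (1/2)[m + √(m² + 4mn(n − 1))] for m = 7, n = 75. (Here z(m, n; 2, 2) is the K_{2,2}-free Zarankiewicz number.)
z(7, 75; 2, 2) ≤ (1/2)[7 + √(7² + 4·7·75·74)] = (1/2)[7 + √155449] = 200.6351

Kővári–Sós–Turán: let r_1, ..., r_7 be the row sums and z = Σ r_i the total number of 1s. Each pair of columns can share at most one row with both entries 1 (else a 2×2 all-ones block appears), so Σ_i C(r_i, 2) ≤ C(75, 2) = 2775. By convexity Σ_i C(r_i, 2) ≥ 7·C(z/7, 2) = z(z − 7)/(2·7), giving z² − 7z − 7·75·74 ≤ 0 and hence z ≤ (1/2)[7 + √(49 + 4·38850)] = (1/2)[7 + √155449] ≈ (1/2)(7 + 394.2702) = 200.6351.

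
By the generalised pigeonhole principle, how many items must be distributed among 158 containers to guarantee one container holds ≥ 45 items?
n = (45 − 1)·158 + 1 = 6953

By the generalised pigeonhole principle, to guarantee some box contains ≥ r objects we need more than (r − 1) · k objects total. Threshold: n = (r − 1) · k + 1. With r = 45 and k = 158: n = 44 · 158 + 1 = 6952 + 1 = 6953. For n = 6952 = 44 · 158, we can put exactly 44 objects in every box, avoiding 45 in any single one — so 6953 is tight.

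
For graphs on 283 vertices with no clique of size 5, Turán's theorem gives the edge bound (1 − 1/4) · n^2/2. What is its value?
Turán density bound = (3/4) · 283^2/2 = 240267/8 ≈ 30033.375

Turán's theorem: ex(n, K_{r+1}) is achieved by the complete r-partite Turán graph T(n, r) with parts as balanced as possible, and is at most (1 − 1/r) · n^2/2. For r = 4, n = 283: the density bound is (3/4) · 80089/2 = 240267/8 ≈ 30033.375. The integer-valued extremum is e(T(283, 4)) = 30033, which is strictly less than the density bound 240267/8 since 4 ∤ 283 (the parts of T(283, 4) cannot all be equal).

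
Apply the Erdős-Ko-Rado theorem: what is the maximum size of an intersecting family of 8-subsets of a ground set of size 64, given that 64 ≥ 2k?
max |F| = C(63, 7) = 553270671

The Erdős-Ko-Rado theorem states: for n ≥ 2k, an intersecting family of k-subsets of an n-element set has size at most C(n − 1, k − 1), with equality for 'star' families {A ⊆ [n] : |A| = k, i ∈ A} (fix an element i). For n = 64, k = 8: C(63, 7) = 553270671.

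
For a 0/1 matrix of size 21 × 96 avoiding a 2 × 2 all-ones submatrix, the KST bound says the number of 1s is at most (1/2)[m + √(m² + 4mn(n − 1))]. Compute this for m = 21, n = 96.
z(21, 96; 2, 2) ≤ (1/2)[21 + √(21² + 4·21·96·95)] = (1/2)[21 + √766521] = 448.2559

Kővári–Sós–Turán: let r_1, ..., r_21 be the row sums and z = Σ r_i the total number of 1s. Each pair of columns can share at most one row with both entries 1 (else a 2×2 all-ones block appears), so Σ_i C(r_i, 2) ≤ C(96, 2) = 4560. By convexity Σ_i C(r_i, 2) ≥ 21·C(z/21, 2) = z(z − 21)/(2·21), giving z² − 21z − 21·96·95 ≤ 0 and hence z ≤ (1/2)[21 + √(441 + 4·191520)] = (1/2)[21 + √766521] ≈ (1/2)(21 + 875.5119) = 448.2559.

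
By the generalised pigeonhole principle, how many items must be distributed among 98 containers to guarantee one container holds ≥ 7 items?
n = (7 − 1)·98 + 1 = 589

By the generalised pigeonhole principle, to guarantee some box contains ≥ r objects we need more than (r − 1) · k objects total. Threshold: n = (r − 1) · k + 1. With r = 7 and k = 98: n = 6 · 98 + 1 = 588 + 1 = 589. For n = 588 = 6 · 98, we can put exactly 6 objects in every box, avoiding 7 in any single one — so 589 is tight.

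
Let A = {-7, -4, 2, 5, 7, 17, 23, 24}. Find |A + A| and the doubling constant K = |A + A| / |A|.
K = |A + A| / |A| = 33/8

Enumerate A + A = {a + b : a, b ∈ A}. With |A| = 8, there are |A|^2 = 64 ordered sum pairs; collecting distinct values, A + A = {-14, -11, -8, -5, -2, 0, 1, 3, 4, 7, 9, 10, 12, 13, 14, 16, 17, 19, 20, 22, 24, 25, 26, 28, 29, 30, 31, 34, 40, 41, 46, 47, 48}, so |A + A| = 33. Thus K = 33/8. For comparison, the minimum possible |A + A| over all 8-element sets is 2·8 − 1 = 15 (so min K = 15/8), attained only by arithmetic progressions.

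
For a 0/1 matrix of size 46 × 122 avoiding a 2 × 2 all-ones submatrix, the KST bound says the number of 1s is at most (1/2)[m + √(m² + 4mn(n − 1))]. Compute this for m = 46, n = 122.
z(46, 122; 2, 2) ≤ (1/2)[46 + √(46² + 4·46·122·121)] = (1/2)[46 + √2718324] = 847.367

Kővári–Sós–Turán: let r_1, ..., r_46 be the row sums and z = Σ r_i the total number of 1s. Each pair of columns can share at most one row with both entries 1 (else a 2×2 all-ones block appears), so Σ_i C(r_i, 2) ≤ C(122, 2) = 7381. By convexity Σ_i C(r_i, 2) ≥ 46·C(z/46, 2) = z(z − 46)/(2·46), giving z² − 46z − 46·122·121 ≤ 0 and hence z ≤ (1/2)[46 + √(2116 + 4·679052)] = (1/2)[46 + √2718324] ≈ (1/2)(46 + 1648.7341) = 847.367.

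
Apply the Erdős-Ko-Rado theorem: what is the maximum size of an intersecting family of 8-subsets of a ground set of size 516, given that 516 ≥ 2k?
max |F| = C(515, 7) = 1829936401234560

Erdős-Ko-Rado (1961): when n ≥ 2k, max |F| = C(n−1, k−1). The bound is attained by the star {A : i ∈ A} for any fixed i ∈ [n]. Here C(516−1, 8−1) = C(515, 7) = 1829936401234560.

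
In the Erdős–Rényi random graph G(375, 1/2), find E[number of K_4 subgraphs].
E[# K_4] = C(375, 4) · (1/2)^C(4, 2) = 810855375 / 2^6 = 12669615.234375

For each 4-subset S of vertices (there are C(375, 4) = 810855375 such S), let X_S = 1 if S induces a K_4 (all C(4, 2) = 6 edges present). Then P(X_S = 1) = (1/2)^6 = 1/64. By linearity of expectation, E[# K_4] = C(375, 4) · (1/2)^6 = 810855375 / 64 = 12669615.234375.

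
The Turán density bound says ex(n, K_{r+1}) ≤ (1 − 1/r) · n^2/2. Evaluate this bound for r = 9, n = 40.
Turán density bound = (8/9) · 40^2/2 = 6400/9 ≈ 711.1111

Turán's theorem: ex(n, K_{r+1}) is achieved by the complete r-partite Turán graph T(n, r) with parts as balanced as possible, and is at most (1 − 1/r) · n^2/2. For r = 9, n = 40: the density bound is (8/9) · 1600/2 = 6400/9 ≈ 711.1111. The integer-valued extremum is e(T(40, 9)) = 710, which is strictly less than the density bound 6400/9 since 9 ∤ 40 (the parts of T(40, 9) cannot all be equal).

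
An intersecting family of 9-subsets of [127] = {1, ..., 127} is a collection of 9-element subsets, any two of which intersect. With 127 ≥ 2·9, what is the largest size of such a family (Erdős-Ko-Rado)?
max |F| = C(126, 8) = 1255914977625

The Erdős-Ko-Rado theorem states: for n ≥ 2k, an intersecting family of k-subsets of an n-element set has size at most C(n − 1, k − 1), with equality for 'star' families {A ⊆ [n] : |A| = k, i ∈ A} (fix an element i). For n = 127, k = 9: C(126, 8) = 1255914977625.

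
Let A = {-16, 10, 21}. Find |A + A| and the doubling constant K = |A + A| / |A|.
K = |A + A| / |A| = 6/3 = 2

Enumerate A + A = {a + b : a, b ∈ A}. With |A| = 3, there are |A|^2 = 9 ordered sum pairs; collecting distinct values, A + A = {-32, -6, 5, 20, 31, 42}, so |A + A| = 6. Thus K = 6/3 = 2. For comparison, the minimum possible |A + A| over all 3-element sets is 2·3 − 1 = 5 (so min K = 5/3), attained only by arithmetic progressions.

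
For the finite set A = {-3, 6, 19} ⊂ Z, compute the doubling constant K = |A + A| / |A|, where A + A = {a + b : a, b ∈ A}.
K = |A + A| / |A| = 6/3 = 2

Enumerate A + A = {a + b : a, b ∈ A}. With |A| = 3, there are |A|^2 = 9 ordered sum pairs; collecting distinct values, A + A = {-6, 3, 12, 16, 25, 38}, so |A + A| = 6. Thus K = 6/3 = 2. For comparison, the minimum possible |A + A| over all 3-element sets is 2·3 − 1 = 5 (so min K = 5/3), attained only by arithmetic progressions.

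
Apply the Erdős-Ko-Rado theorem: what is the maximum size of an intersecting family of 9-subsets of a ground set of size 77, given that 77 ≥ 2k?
max |F| = C(76, 8) = 18855883575

The Erdős-Ko-Rado theorem states: for n ≥ 2k, an intersecting family of k-subsets of an n-element set has size at most C(n − 1, k − 1), with equality for 'star' families {A ⊆ [n] : |A| = k, i ∈ A} (fix an element i). For n = 77, k = 9: C(76, 8) = 18855883575.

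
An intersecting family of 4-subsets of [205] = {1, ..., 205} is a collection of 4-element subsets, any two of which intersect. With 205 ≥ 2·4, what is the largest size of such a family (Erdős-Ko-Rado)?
max |F| = C(204, 3) = 1394204

The Erdős-Ko-Rado theorem states: for n ≥ 2k, an intersecting family of k-subsets of an n-element set has size at most C(n − 1, k − 1), with equality for 'star' families {A ⊆ [n] : |A| = k, i ∈ A} (fix an element i). For n = 205, k = 4: C(204, 3) = 1394204.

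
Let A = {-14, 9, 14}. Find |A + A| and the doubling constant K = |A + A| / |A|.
K = |A + A| / |A| = 6/3 = 2

Enumerate A + A = {a + b : a, b ∈ A}. With |A| = 3, there are |A|^2 = 9 ordered sum pairs; collecting distinct values, A + A = {-28, -5, 0, 18, 23, 28}, so |A + A| = 6. Thus K = 6/3 = 2. For comparison, the minimum possible |A + A| over all 3-element sets is 2·3 − 1 = 5 (so min K = 5/3), attained only by arithmetic progressions.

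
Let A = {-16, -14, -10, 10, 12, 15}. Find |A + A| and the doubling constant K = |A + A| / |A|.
K = |A + A| / |A| = 20/6 = 10/3

Enumerate A + A = {a + b : a, b ∈ A}. With |A| = 6, there are |A|^2 = 36 ordered sum pairs; collecting distinct values, A + A = {-32, -30, -28, -26, -24, -20, -6, -4, -2, -1, 0, 1, 2, 5, 20, 22, 24, 25, 27, 30}, so |A + A| = 20. Thus K = 20/6 = 10/3. For comparison, the minimum possible |A + A| over all 6-element sets is 2·6 − 1 = 11 (so min K = 11/6), attained only by arithmetic progressions.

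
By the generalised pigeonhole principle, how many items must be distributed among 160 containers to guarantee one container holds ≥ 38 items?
n = (38 − 1)·160 + 1 = 5921

By the generalised pigeonhole principle, to guarantee some box contains ≥ r objects we need more than (r − 1) · k objects total. Threshold: n = (r − 1) · k + 1. With r = 38 and k = 160: n = 37 · 160 + 1 = 5920 + 1 = 5921. For n = 5920 = 37 · 160, we can put exactly 37 objects in every box, avoiding 38 in any single one — so 5921 is tight.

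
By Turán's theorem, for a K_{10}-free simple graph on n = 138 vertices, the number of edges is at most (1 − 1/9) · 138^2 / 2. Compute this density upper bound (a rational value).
Turán density bound = (8/9) · 138^2/2 = 8464

Turán's theorem: ex(n, K_{r+1}) is achieved by the complete r-partite Turán graph T(n, r) with parts as balanced as possible, and is at most (1 − 1/r) · n^2/2. For r = 9, n = 138: the density bound is (8/9) · 19044/2 = 8464. The integer-valued extremum is e(T(138, 9)) = 8463, which is strictly less than the density bound 8464 since 9 ∤ 138 (the parts of T(138, 9) cannot all be equal).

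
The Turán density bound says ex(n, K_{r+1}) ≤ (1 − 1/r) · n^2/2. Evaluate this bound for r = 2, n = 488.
Turán density bound = (1/2) · 488^2/2 = 59536

Turán's theorem: ex(n, K_{r+1}) is achieved by the complete r-partite Turán graph T(n, r) with parts as balanced as possible, and is at most (1 − 1/r) · n^2/2. For r = 2, n = 488: the density bound is (1/2) · 238144/2 = 59536. Since 2 ∣ 488, the Turán graph T(488, 2) has parts of equal size 244, and its edge count e(T(488, 2)) = 59536 attains the density bound exactly.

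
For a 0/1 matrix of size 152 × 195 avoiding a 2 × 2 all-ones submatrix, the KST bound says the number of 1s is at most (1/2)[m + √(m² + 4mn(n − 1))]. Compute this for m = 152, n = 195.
z(152, 195; 2, 2) ≤ (1/2)[152 + √(152² + 4·152·195·194)] = (1/2)[152 + √23023744] = 2475.1532

Kővári–Sós–Turán: let r_1, ..., r_152 be the row sums and z = Σ r_i the total number of 1s. Each pair of columns can share at most one row with both entries 1 (else a 2×2 all-ones block appears), so Σ_i C(r_i, 2) ≤ C(195, 2) = 18915. By convexity Σ_i C(r_i, 2) ≥ 152·C(z/152, 2) = z(z − 152)/(2·152), giving z² − 152z − 152·195·194 ≤ 0 and hence z ≤ (1/2)[152 + √(23104 + 4·5750160)] = (1/2)[152 + √23023744] ≈ (1/2)(152 + 4798.3064) = 2475.1532.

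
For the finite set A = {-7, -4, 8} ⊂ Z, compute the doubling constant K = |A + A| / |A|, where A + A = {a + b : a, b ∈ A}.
K = |A + A| / |A| = 6/3 = 2

Enumerate A + A = {a + b : a, b ∈ A}. With |A| = 3, there are |A|^2 = 9 ordered sum pairs; collecting distinct values, A + A = {-14, -11, -8, 1, 4, 16}, so |A + A| = 6. Thus K = 6/3 = 2. For comparison, the minimum possible |A + A| over all 3-element sets is 2·3 − 1 = 5 (so min K = 5/3), attained only by arithmetic progressions.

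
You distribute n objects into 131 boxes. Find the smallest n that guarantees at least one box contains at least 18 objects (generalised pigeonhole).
n = (18 − 1)·131 + 1 = 2228

By the generalised pigeonhole principle, to guarantee some box contains ≥ r objects we need more than (r − 1) · k objects total. Threshold: n = (r − 1) · k + 1. With r = 18 and k = 131: n = 17 · 131 + 1 = 2227 + 1 = 2228. For n = 2227 = 17 · 131, we can put exactly 17 objects in every box, avoiding 18 in any single one — so 2228 is tight.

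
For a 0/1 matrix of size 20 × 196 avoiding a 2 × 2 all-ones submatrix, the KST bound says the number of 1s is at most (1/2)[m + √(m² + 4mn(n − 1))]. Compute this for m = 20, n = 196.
z(20, 196; 2, 2) ≤ (1/2)[20 + √(20² + 4·20·196·195)] = (1/2)[20 + √3058000] = 884.3569

Kővári–Sós–Turán: let r_1, ..., r_20 be the row sums and z = Σ r_i the total number of 1s. Each pair of columns can share at most one row with both entries 1 (else a 2×2 all-ones block appears), so Σ_i C(r_i, 2) ≤ C(196, 2) = 19110. By convexity Σ_i C(r_i, 2) ≥ 20·C(z/20, 2) = z(z − 20)/(2·20), giving z² − 20z − 20·196·195 ≤ 0 and hence z ≤ (1/2)[20 + √(400 + 4·764400)] = (1/2)[20 + √3058000] ≈ (1/2)(20 + 1748.7138) = 884.3569.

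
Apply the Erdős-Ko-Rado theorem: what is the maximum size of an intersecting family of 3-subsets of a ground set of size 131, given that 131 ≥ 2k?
max |F| = C(130, 2) = 8385

Erdős-Ko-Rado (1961): when n ≥ 2k, max |F| = C(n−1, k−1). The bound is attained by the star {A : i ∈ A} for any fixed i ∈ [n]. Here C(131−1, 3−1) = C(130, 2) = 8385.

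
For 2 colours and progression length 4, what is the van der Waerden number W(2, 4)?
W(2, 4) = 35

W(2, 4) = 35. The lower bound W(2, 4) > 34 comes from an explicit good 2-colouring of [1, 34]; the upper bound W(2, 4) ≤ 35 was verified by exhaustive search over 2-colourings of [1, 35].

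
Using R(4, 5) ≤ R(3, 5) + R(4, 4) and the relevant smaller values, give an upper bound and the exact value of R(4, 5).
R(4, 5) ≤ R(3, 5) + R(4, 4) = 14 + 18 = 32; exact value R(4, 5) = 25.

The Erdős–Szekeres recurrence R(r, s) ≤ R(r−1, s) + R(r, s−1) applied to (r, s) = (4, 5) gives
  R(4, 5) ≤ R(3, 5) + R(4, 4) = 14 + 18 = 32.
(Recall R(2, k) = k and R is symmetric.) The recurrence is not tight here (it gives 32, but the exact value is R(4, 5) = 25); the tight upper bound requires a sharper argument than the simple recurrence, combined with a lower-bound construction on K_{24}.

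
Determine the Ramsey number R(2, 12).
R(2, 12) = 12

R(2, k) = k for all k ≥ 2: in a 2-colouring of K_k, either some edge is red (a red K_2) or all edges are blue (a blue K_k). And K_{11} coloured all-blue has no blue K_12, so R(2, 12) > 11. Hence R(2, 12) = 12.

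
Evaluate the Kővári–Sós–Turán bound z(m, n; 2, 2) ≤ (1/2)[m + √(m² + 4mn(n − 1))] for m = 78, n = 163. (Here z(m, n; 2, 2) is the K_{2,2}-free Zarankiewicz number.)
z(78, 163; 2, 2) ≤ (1/2)[78 + √(78² + 4·78·163·162)] = (1/2)[78 + √8244756] = 1474.6842

Kővári–Sós–Turán: let r_1, ..., r_78 be the row sums and z = Σ r_i the total number of 1s. Each pair of columns can share at most one row with both entries 1 (else a 2×2 all-ones block appears), so Σ_i C(r_i, 2) ≤ C(163, 2) = 13203. By convexity Σ_i C(r_i, 2) ≥ 78·C(z/78, 2) = z(z − 78)/(2·78), giving z² − 78z − 78·163·162 ≤ 0 and hence z ≤ (1/2)[78 + √(6084 + 4·2059668)] = (1/2)[78 + √8244756] ≈ (1/2)(78 + 2871.3683) = 1474.6842.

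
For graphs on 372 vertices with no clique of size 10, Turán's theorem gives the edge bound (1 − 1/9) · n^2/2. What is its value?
Turán density bound = (8/9) · 372^2/2 = 61504

Turán's theorem: ex(n, K_{r+1}) is achieved by the complete r-partite Turán graph T(n, r) with parts as balanced as possible, and is at most (1 − 1/r) · n^2/2. For r = 9, n = 372: the density bound is (8/9) · 138384/2 = 61504. The integer-valued extremum is e(T(372, 9)) = 61503, which is strictly less than the density bound 61504 since 9 ∤ 372 (the parts of T(372, 9) cannot all be equal).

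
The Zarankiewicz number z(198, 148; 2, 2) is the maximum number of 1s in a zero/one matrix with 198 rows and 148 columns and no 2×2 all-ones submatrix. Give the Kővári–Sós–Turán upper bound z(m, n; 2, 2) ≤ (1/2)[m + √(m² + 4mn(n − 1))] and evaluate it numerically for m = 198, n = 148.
z(198, 148; 2, 2) ≤ (1/2)[198 + √(198² + 4·198·148·147)] = (1/2)[198 + √17269956] = 2176.8568

Kővári–Sós–Turán: let r_1, ..., r_198 be the row sums and z = Σ r_i the total number of 1s. Each pair of columns can share at most one row with both entries 1 (else a 2×2 all-ones block appears), so Σ_i C(r_i, 2) ≤ C(148, 2) = 10878. By convexity Σ_i C(r_i, 2) ≥ 198·C(z/198, 2) = z(z − 198)/(2·198), giving z² − 198z − 198·148·147 ≤ 0 and hence z ≤ (1/2)[198 + √(39204 + 4·4307688)] = (1/2)[198 + √17269956] ≈ (1/2)(198 + 4155.7137) = 2176.8568.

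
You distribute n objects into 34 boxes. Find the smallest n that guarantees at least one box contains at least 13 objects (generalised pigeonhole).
n = (13 − 1)·34 + 1 = 409

By the generalised pigeonhole principle, to guarantee some box contains ≥ r objects we need more than (r − 1) · k objects total. Threshold: n = (r − 1) · k + 1. With r = 13 and k = 34: n = 12 · 34 + 1 = 408 + 1 = 409. For n = 408 = 12 · 34, we can put exactly 12 objects in every box, avoiding 13 in any single one — so 409 is tight.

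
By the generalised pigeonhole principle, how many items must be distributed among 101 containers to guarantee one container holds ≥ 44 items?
n = (44 − 1)·101 + 1 = 4344

By the generalised pigeonhole principle, to guarantee some box contains ≥ r objects we need more than (r − 1) · k objects total. Threshold: n = (r − 1) · k + 1. With r = 44 and k = 101: n = 43 · 101 + 1 = 4343 + 1 = 4344. For n = 4343 = 43 · 101, we can put exactly 43 objects in every box, avoiding 44 in any single one — so 4344 is tight.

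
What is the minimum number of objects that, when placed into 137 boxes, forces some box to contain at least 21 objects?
n = (21 − 1)·137 + 1 = 2741

By the generalised pigeonhole principle, to guarantee some box contains ≥ r objects we need more than (r − 1) · k objects total. Threshold: n = (r − 1) · k + 1. With r = 21 and k = 137: n = 20 · 137 + 1 = 2740 + 1 = 2741. For n = 2740 = 20 · 137, we can put exactly 20 objects in every box, avoiding 21 in any single one — so 2741 is tight.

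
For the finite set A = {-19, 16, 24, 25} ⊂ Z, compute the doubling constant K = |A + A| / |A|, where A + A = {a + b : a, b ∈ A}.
K = |A + A| / |A| = 10/4 = 5/2

Enumerate A + A = {a + b : a, b ∈ A}. With |A| = 4, there are |A|^2 = 16 ordered sum pairs; collecting distinct values, A + A = {-38, -3, 5, 6, 32, 40, 41, 48, 49, 50}, so |A + A| = 10. Thus K = 10/4 = 5/2. For comparison, the minimum possible |A + A| over all 4-element sets is 2·4 − 1 = 7 (so min K = 7/4), attained only by arithmetic progressions.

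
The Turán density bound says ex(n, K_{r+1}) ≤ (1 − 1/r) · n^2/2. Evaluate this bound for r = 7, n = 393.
Turán density bound = (6/7) · 393^2/2 = 463347/7 ≈ 66192.4286

Turán's theorem: ex(n, K_{r+1}) is achieved by the complete r-partite Turán graph T(n, r) with parts as balanced as possible, and is at most (1 − 1/r) · n^2/2. For r = 7, n = 393: the density bound is (6/7) · 154449/2 = 463347/7 ≈ 66192.4286. The integer-valued extremum is e(T(393, 7)) = 66192, which is strictly less than the density bound 463347/7 since 7 ∤ 393 (the parts of T(393, 7) cannot all be equal).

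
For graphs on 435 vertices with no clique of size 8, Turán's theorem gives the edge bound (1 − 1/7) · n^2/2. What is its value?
Turán density bound = (6/7) · 435^2/2 = 567675/7 ≈ 81096.4286

Turán's theorem: ex(n, K_{r+1}) is achieved by the complete r-partite Turán graph T(n, r) with parts as balanced as possible, and is at most (1 − 1/r) · n^2/2. For r = 7, n = 435: the density bound is (6/7) · 189225/2 = 567675/7 ≈ 81096.4286. The integer-valued extremum is e(T(435, 7)) = 81096, which is strictly less than the density bound 567675/7 since 7 ∤ 435 (the parts of T(435, 7) cannot all be equal).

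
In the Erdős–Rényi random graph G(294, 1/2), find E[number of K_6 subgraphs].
E[# K_6] = C(294, 6) · (1/2)^C(6, 2) = 852028526377 / 2^15 ≈ 26001847.118439

For each 6-subset S of vertices (there are C(294, 6) = 852028526377 such S), let X_S = 1 if S induces a K_6 (all C(6, 2) = 15 edges present). Then P(X_S = 1) = (1/2)^15 = 1/32768. By linearity of expectation, E[# K_6] = C(294, 6) · (1/2)^15 = 852028526377 / 32768 ≈ 26001847.118439.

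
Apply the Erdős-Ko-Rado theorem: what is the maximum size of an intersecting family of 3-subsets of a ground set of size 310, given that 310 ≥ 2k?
max |F| = C(309, 2) = 47586

The Erdős-Ko-Rado theorem states: for n ≥ 2k, an intersecting family of k-subsets of an n-element set has size at most C(n − 1, k − 1), with equality for 'star' families {A ⊆ [n] : |A| = k, i ∈ A} (fix an element i). For n = 310, k = 3: C(309, 2) = 47586.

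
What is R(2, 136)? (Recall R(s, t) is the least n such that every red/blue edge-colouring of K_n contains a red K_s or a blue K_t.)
R(2, 136) = 136

R(2, k) = k for all k ≥ 2: in a 2-colouring of K_k, either some edge is red (a red K_2) or all edges are blue (a blue K_k). And K_{135} coloured all-blue has no blue K_136, so R(2, 136) > 135. Hence R(2, 136) = 136.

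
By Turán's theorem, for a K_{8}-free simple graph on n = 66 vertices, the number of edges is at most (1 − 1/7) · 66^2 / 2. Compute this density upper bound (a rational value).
Turán density bound = (6/7) · 66^2/2 = 13068/7 ≈ 1866.8571

Turán's theorem: ex(n, K_{r+1}) is achieved by the complete r-partite Turán graph T(n, r) with parts as balanced as possible, and is at most (1 − 1/r) · n^2/2. For r = 7, n = 66: the density bound is (6/7) · 4356/2 = 13068/7 ≈ 1866.8571. The integer-valued extremum is e(T(66, 7)) = 1866, which is strictly less than the density bound 13068/7 since 7 ∤ 66 (the parts of T(66, 7) cannot all be equal).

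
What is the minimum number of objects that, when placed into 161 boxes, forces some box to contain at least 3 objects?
n = (3 − 1)·161 + 1 = 323

By the generalised pigeonhole principle, to guarantee some box contains ≥ r objects we need more than (r − 1) · k objects total. Threshold: n = (r − 1) · k + 1. With r = 3 and k = 161: n = 2 · 161 + 1 = 322 + 1 = 323. For n = 322 = 2 · 161, we can put exactly 2 objects in every box, avoiding 3 in any single one — so 323 is tight.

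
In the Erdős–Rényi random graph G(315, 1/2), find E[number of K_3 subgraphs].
E[# K_3] = C(315, 3) · (1/2)^C(3, 2) = 5159805 / 2^3 = 644975.625

For each 3-subset S of vertices (there are C(315, 3) = 5159805 such S), let X_S = 1 if S induces a K_3 (all C(3, 2) = 3 edges present). Then P(X_S = 1) = (1/2)^3 = 1/8. By linearity of expectation, E[# K_3] = C(315, 3) · (1/2)^3 = 5159805 / 8 = 644975.625.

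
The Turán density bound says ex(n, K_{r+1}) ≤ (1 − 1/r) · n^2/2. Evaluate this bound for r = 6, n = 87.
Turán density bound = (5/6) · 87^2/2 = 12615/4 ≈ 3153.75

Turán's theorem: ex(n, K_{r+1}) is achieved by the complete r-partite Turán graph T(n, r) with parts as balanced as possible, and is at most (1 − 1/r) · n^2/2. For r = 6, n = 87: the density bound is (5/6) · 7569/2 = 12615/4 ≈ 3153.75. The integer-valued extremum is e(T(87, 6)) = 3153, which is strictly less than the density bound 12615/4 since 6 ∤ 87 (the parts of T(87, 6) cannot all be equal).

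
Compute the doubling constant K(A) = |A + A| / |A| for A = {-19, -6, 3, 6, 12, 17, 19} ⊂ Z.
K = |A + A| / |A| = 26/7

Enumerate A + A = {a + b : a, b ∈ A}. With |A| = 7, there are |A|^2 = 49 ordered sum pairs; collecting distinct values, A + A = {-38, -25, -16, -13, -12, -7, -3, -2, 0, 6, 9, 11, 12, 13, 15, 18, 20, 22, 23, 24, 25, 29, 31, 34, 36, 38}, so |A + A| = 26. Thus K = 26/7. For comparison, the minimum possible |A + A| over all 7-element sets is 2·7 − 1 = 13 (so min K = 13/7), attained only by arithmetic progressions.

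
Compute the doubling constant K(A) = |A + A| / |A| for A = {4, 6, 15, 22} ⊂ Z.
K = |A + A| / |A| = 10/4 = 5/2

Enumerate A + A = {a + b : a, b ∈ A}. With |A| = 4, there are |A|^2 = 16 ordered sum pairs; collecting distinct values, A + A = {8, 10, 12, 19, 21, 26, 28, 30, 37, 44}, so |A + A| = 10. Thus K = 10/4 = 5/2. For comparison, the minimum possible |A + A| over all 4-element sets is 2·4 − 1 = 7 (so min K = 7/4), attained only by arithmetic progressions.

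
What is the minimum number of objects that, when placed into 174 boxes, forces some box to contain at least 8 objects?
n = (8 − 1)·174 + 1 = 1219

By the generalised pigeonhole principle, to guarantee some box contains ≥ r objects we need more than (r − 1) · k objects total. Threshold: n = (r − 1) · k + 1. With r = 8 and k = 174: n = 7 · 174 + 1 = 1218 + 1 = 1219. For n = 1218 = 7 · 174, we can put exactly 7 objects in every box, avoiding 8 in any single one — so 1219 is tight.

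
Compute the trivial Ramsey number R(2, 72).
R(2, 72) = 72

R(2, k) = k for all k ≥ 2: in a 2-colouring of K_k, either some edge is red (a red K_2) or all edges are blue (a blue K_k). And K_{71} coloured all-blue has no blue K_72, so R(2, 72) > 71. Hence R(2, 72) = 72.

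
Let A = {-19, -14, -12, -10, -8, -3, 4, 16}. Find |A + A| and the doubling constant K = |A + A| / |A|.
K = |A + A| / |A| = 29/8

Enumerate A + A = {a + b : a, b ∈ A}. With |A| = 8, there are |A|^2 = 64 ordered sum pairs; collecting distinct values, A + A = {-38, -33, -31, -29, -28, -27, -26, -24, -22, -20, -18, -17, -16, -15, -13, -11, -10, -8, -6, -4, -3, 1, 2, 4, 6, 8, 13, 20, 32}, so |A + A| = 29. Thus K = 29/8. For comparison, the minimum possible |A + A| over all 8-element sets is 2·8 − 1 = 15 (so min K = 15/8), attained only by arithmetic progressions.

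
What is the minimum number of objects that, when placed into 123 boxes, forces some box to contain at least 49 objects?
n = (49 − 1)·123 + 1 = 5905

By the generalised pigeonhole principle, to guarantee some box contains ≥ r objects we need more than (r − 1) · k objects total. Threshold: n = (r − 1) · k + 1. With r = 49 and k = 123: n = 48 · 123 + 1 = 5904 + 1 = 5905. For n = 5904 = 48 · 123, we can put exactly 48 objects in every box, avoiding 49 in any single one — so 5905 is tight.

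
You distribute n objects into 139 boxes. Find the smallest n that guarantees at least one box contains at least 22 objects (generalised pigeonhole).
n = (22 − 1)·139 + 1 = 2920

By the generalised pigeonhole principle, to guarantee some box contains ≥ r objects we need more than (r − 1) · k objects total. Threshold: n = (r − 1) · k + 1. With r = 22 and k = 139: n = 21 · 139 + 1 = 2919 + 1 = 2920. For n = 2919 = 21 · 139, we can put exactly 21 objects in every box, avoiding 22 in any single one — so 2920 is tight.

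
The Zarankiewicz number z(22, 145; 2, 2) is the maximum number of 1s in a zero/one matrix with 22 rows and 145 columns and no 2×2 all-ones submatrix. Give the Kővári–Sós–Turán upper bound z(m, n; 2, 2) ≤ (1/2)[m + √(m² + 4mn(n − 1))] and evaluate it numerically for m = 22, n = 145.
z(22, 145; 2, 2) ≤ (1/2)[22 + √(22² + 4·22·145·144)] = (1/2)[22 + √1837924] = 688.8503

Kővári–Sós–Turán: let r_1, ..., r_22 be the row sums and z = Σ r_i the total number of 1s. Each pair of columns can share at most one row with both entries 1 (else a 2×2 all-ones block appears), so Σ_i C(r_i, 2) ≤ C(145, 2) = 10440. By convexity Σ_i C(r_i, 2) ≥ 22·C(z/22, 2) = z(z − 22)/(2·22), giving z² − 22z − 22·145·144 ≤ 0 and hence z ≤ (1/2)[22 + √(484 + 4·459360)] = (1/2)[22 + √1837924] ≈ (1/2)(22 + 1355.7006) = 688.8503.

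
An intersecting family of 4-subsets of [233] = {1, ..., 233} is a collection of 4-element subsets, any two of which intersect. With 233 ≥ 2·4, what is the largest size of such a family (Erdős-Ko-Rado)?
max |F| = C(232, 3) = 2054360

Erdős-Ko-Rado (1961): when n ≥ 2k, max |F| = C(n−1, k−1). The bound is attained by the star {A : i ∈ A} for any fixed i ∈ [n]. Here C(233−1, 4−1) = C(232, 3) = 2054360.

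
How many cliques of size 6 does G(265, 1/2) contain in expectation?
E[# K_6] = C(265, 6) · (1/2)^C(6, 2) = 454347559380 / 2^15 = 113586889845/8192 ≈ 13865587.139282

For each 6-subset S of vertices (there are C(265, 6) = 454347559380 such S), let X_S = 1 if S induces a K_6 (all C(6, 2) = 15 edges present). Then P(X_S = 1) = (1/2)^15 = 1/32768. By linearity of expectation, E[# K_6] = C(265, 6) · (1/2)^15 = 454347559380 / 32768 = 113586889845/8192 ≈ 13865587.139282.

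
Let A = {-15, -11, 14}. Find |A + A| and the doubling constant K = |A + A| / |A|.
K = |A + A| / |A| = 6/3 = 2

Enumerate A + A = {a + b : a, b ∈ A}. With |A| = 3, there are |A|^2 = 9 ordered sum pairs; collecting distinct values, A + A = {-30, -26, -22, -1, 3, 28}, so |A + A| = 6. Thus K = 6/3 = 2. For comparison, the minimum possible |A + A| over all 3-element sets is 2·3 − 1 = 5 (so min K = 5/3), attained only by arithmetic progressions.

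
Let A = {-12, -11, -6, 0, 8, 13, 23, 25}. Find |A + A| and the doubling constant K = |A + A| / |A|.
K = |A + A| / |A| = 33/8

Enumerate A + A = {a + b : a, b ∈ A}. With |A| = 8, there are |A|^2 = 64 ordered sum pairs; collecting distinct values, A + A = {-24, -23, -22, -18, -17, -12, -11, -6, -4, -3, 0, 1, 2, 7, 8, 11, 12, 13, 14, 16, 17, 19, 21, 23, 25, 26, 31, 33, 36, 38, 46, 48, 50}, so |A + A| = 33. Thus K = 33/8. For comparison, the minimum possible |A + A| over all 8-element sets is 2·8 − 1 = 15 (so min K = 15/8), attained only by arithmetic progressions.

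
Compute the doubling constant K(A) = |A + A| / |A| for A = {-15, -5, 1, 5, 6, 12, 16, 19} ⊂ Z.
K = |A + A| / |A| = 30/8 = 15/4

Enumerate A + A = {a + b : a, b ∈ A}. With |A| = 8, there are |A|^2 = 64 ordered sum pairs; collecting distinct values, A + A = {-30, -20, -14, -10, -9, -4, -3, 0, 1, 2, 4, 6, 7, 10, 11, 12, 13, 14, 17, 18, 20, 21, 22, 24, 25, 28, 31, 32, 35, 38}, so |A + A| = 30. Thus K = 30/8 = 15/4. For comparison, the minimum possible |A + A| over all 8-element sets is 2·8 − 1 = 15 (so min K = 15/8), attained only by arithmetic progressions.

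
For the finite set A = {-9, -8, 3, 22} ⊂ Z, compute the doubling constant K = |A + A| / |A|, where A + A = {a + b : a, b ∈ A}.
K = |A + A| / |A| = 10/4 = 5/2

Enumerate A + A = {a + b : a, b ∈ A}. With |A| = 4, there are |A|^2 = 16 ordered sum pairs; collecting distinct values, A + A = {-18, -17, -16, -6, -5, 6, 13, 14, 25, 44}, so |A + A| = 10. Thus K = 10/4 = 5/2. For comparison, the minimum possible |A + A| over all 4-element sets is 2·4 − 1 = 7 (so min K = 7/4), attained only by arithmetic progressions.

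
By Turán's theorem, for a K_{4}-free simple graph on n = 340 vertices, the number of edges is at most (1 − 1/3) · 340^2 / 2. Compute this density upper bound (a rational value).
Turán density bound = (2/3) · 340^2/2 = 115600/3 ≈ 38533.3333

Turán's theorem: ex(n, K_{r+1}) is achieved by the complete r-partite Turán graph T(n, r) with parts as balanced as possible, and is at most (1 − 1/r) · n^2/2. For r = 3, n = 340: the density bound is (2/3) · 115600/2 = 115600/3 ≈ 38533.3333. The integer-valued extremum is e(T(340, 3)) = 38533, which is strictly less than the density bound 115600/3 since 3 ∤ 340 (the parts of T(340, 3) cannot all be equal).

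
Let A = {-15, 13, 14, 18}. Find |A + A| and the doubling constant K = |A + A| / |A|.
K = |A + A| / |A| = 10/4 = 5/2

Enumerate A + A = {a + b : a, b ∈ A}. With |A| = 4, there are |A|^2 = 16 ordered sum pairs; collecting distinct values, A + A = {-30, -2, -1, 3, 26, 27, 28, 31, 32, 36}, so |A + A| = 10. Thus K = 10/4 = 5/2. For comparison, the minimum possible |A + A| over all 4-element sets is 2·4 − 1 = 7 (so min K = 7/4), attained only by arithmetic progressions.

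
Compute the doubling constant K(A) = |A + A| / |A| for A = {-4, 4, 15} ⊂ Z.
K = |A + A| / |A| = 6/3 = 2

Enumerate A + A = {a + b : a, b ∈ A}. With |A| = 3, there are |A|^2 = 9 ordered sum pairs; collecting distinct values, A + A = {-8, 0, 8, 11, 19, 30}, so |A + A| = 6. Thus K = 6/3 = 2. For comparison, the minimum possible |A + A| over all 3-element sets is 2·3 − 1 = 5 (so min K = 5/3), attained only by arithmetic progressions.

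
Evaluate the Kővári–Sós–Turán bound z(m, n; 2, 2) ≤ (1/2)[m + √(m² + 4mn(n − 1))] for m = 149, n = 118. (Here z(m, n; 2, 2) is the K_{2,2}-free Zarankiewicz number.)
z(149, 118; 2, 2) ≤ (1/2)[149 + √(149² + 4·149·118·117)] = (1/2)[149 + √8250577] = 1510.6909

Kővári–Sós–Turán: let r_1, ..., r_149 be the row sums and z = Σ r_i the total number of 1s. Each pair of columns can share at most one row with both entries 1 (else a 2×2 all-ones block appears), so Σ_i C(r_i, 2) ≤ C(118, 2) = 6903. By convexity Σ_i C(r_i, 2) ≥ 149·C(z/149, 2) = z(z − 149)/(2·149), giving z² − 149z − 149·118·117 ≤ 0 and hence z ≤ (1/2)[149 + √(22201 + 4·2057094)] = (1/2)[149 + √8250577] ≈ (1/2)(149 + 2872.3818) = 1510.6909.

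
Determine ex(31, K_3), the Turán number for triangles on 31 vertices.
ex(31, K_3) = ⌊31^2/4⌋ = 240

Mantel (1907): a triangle-free graph on n vertices has at most ⌊n^2/4⌋ edges, with equality for the complete bipartite graph K_{⌊n/2⌋, ⌈n/2⌉}. For n = 31: ⌊31^2/4⌋ = ⌊961/4⌋ = 240. The extremal graph is K_{15, 16}, which has 15·16 = 240 edges.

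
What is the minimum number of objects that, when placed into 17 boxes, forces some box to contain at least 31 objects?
n = (31 − 1)·17 + 1 = 511

By the generalised pigeonhole principle, to guarantee some box contains ≥ r objects we need more than (r − 1) · k objects total. Threshold: n = (r − 1) · k + 1. With r = 31 and k = 17: n = 30 · 17 + 1 = 510 + 1 = 511. For n = 510 = 30 · 17, we can put exactly 30 objects in every box, avoiding 31 in any single one — so 511 is tight.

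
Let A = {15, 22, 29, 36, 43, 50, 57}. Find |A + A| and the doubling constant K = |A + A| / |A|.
K = |A + A| / |A| = 13/7

Enumerate A + A = {a + b : a, b ∈ A}. With |A| = 7, there are |A|^2 = 49 ordered sum pairs; collecting distinct values, A + A = {30, 37, 44, 51, 58, 65, 72, 79, 86, 93, 100, 107, 114}, so |A + A| = 13. Thus K = 13/7. Here |A + A| = 2|A| − 1 = 13, the minimum possible — so K = 13/7 is minimal, which holds iff A is an arithmetic progression.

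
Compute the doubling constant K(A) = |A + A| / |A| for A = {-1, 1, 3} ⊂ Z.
K = |A + A| / |A| = 5/3

Enumerate A + A = {a + b : a, b ∈ A}. With |A| = 3, there are |A|^2 = 9 ordered sum pairs; collecting distinct values, A + A = {-2, 0, 2, 4, 6}, so |A + A| = 5. Thus K = 5/3. Here |A + A| = 2|A| − 1 = 5, the minimum possible — so K = 5/3 is minimal, which holds iff A is an arithmetic progression.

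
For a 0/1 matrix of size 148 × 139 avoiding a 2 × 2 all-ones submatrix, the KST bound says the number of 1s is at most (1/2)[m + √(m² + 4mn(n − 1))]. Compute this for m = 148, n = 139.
z(148, 139; 2, 2) ≤ (1/2)[148 + √(148² + 4·148·139·138)] = (1/2)[148 + √11377648] = 1760.5385

Kővári–Sós–Turán: let r_1, ..., r_148 be the row sums and z = Σ r_i the total number of 1s. Each pair of columns can share at most one row with both entries 1 (else a 2×2 all-ones block appears), so Σ_i C(r_i, 2) ≤ C(139, 2) = 9591. By convexity Σ_i C(r_i, 2) ≥ 148·C(z/148, 2) = z(z − 148)/(2·148), giving z² − 148z − 148·139·138 ≤ 0 and hence z ≤ (1/2)[148 + √(21904 + 4·2838936)] = (1/2)[148 + √11377648] ≈ (1/2)(148 + 3373.0769) = 1760.5385.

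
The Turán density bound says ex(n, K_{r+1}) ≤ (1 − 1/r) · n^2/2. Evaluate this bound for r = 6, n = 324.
Turán density bound = (5/6) · 324^2/2 = 43740

Turán's theorem: ex(n, K_{r+1}) is achieved by the complete r-partite Turán graph T(n, r) with parts as balanced as possible, and is at most (1 − 1/r) · n^2/2. For r = 6, n = 324: the density bound is (5/6) · 104976/2 = 43740. Since 6 ∣ 324, the Turán graph T(324, 6) has parts of equal size 54, and its edge count e(T(324, 6)) = 43740 attains the density bound exactly.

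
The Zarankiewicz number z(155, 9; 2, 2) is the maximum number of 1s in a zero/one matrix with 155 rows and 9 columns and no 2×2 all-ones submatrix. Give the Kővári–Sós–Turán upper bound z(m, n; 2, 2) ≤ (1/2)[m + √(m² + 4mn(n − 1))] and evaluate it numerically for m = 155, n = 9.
z(155, 9; 2, 2) ≤ (1/2)[155 + √(155² + 4·155·9·8)] = (1/2)[155 + √68665] = 208.52

Kővári–Sós–Turán: let r_1, ..., r_155 be the row sums and z = Σ r_i the total number of 1s. Each pair of columns can share at most one row with both entries 1 (else a 2×2 all-ones block appears), so Σ_i C(r_i, 2) ≤ C(9, 2) = 36. By convexity Σ_i C(r_i, 2) ≥ 155·C(z/155, 2) = z(z − 155)/(2·155), giving z² − 155z − 155·9·8 ≤ 0 and hence z ≤ (1/2)[155 + √(24025 + 4·11160)] = (1/2)[155 + √68665] ≈ (1/2)(155 + 262.0401) = 208.52.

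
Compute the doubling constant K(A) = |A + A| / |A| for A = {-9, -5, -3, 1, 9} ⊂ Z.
K = |A + A| / |A| = 14/5

Enumerate A + A = {a + b : a, b ∈ A}. With |A| = 5, there are |A|^2 = 25 ordered sum pairs; collecting distinct values, A + A = {-18, -14, -12, -10, -8, -6, -4, -2, 0, 2, 4, 6, 10, 18}, so |A + A| = 14. Thus K = 14/5. For comparison, the minimum possible |A + A| over all 5-element sets is 2·5 − 1 = 9 (so min K = 9/5), attained only by arithmetic progressions.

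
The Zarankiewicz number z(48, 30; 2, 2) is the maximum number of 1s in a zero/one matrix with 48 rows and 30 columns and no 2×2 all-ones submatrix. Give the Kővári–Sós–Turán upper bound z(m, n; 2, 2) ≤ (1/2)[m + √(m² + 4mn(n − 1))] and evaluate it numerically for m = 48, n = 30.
z(48, 30; 2, 2) ≤ (1/2)[48 + √(48² + 4·48·30·29)] = (1/2)[48 + √169344] = 229.7571

Kővári–Sós–Turán: let r_1, ..., r_48 be the row sums and z = Σ r_i the total number of 1s. Each pair of columns can share at most one row with both entries 1 (else a 2×2 all-ones block appears), so Σ_i C(r_i, 2) ≤ C(30, 2) = 435. By convexity Σ_i C(r_i, 2) ≥ 48·C(z/48, 2) = z(z − 48)/(2·48), giving z² − 48z − 48·30·29 ≤ 0 and hence z ≤ (1/2)[48 + √(2304 + 4·41760)] = (1/2)[48 + √169344] ≈ (1/2)(48 + 411.5143) = 229.7571.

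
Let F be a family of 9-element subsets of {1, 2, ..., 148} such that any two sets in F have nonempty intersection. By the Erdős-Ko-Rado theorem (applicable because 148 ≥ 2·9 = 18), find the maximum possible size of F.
max |F| = C(147, 8) = 4455040860270

The Erdős-Ko-Rado theorem states: for n ≥ 2k, an intersecting family of k-subsets of an n-element set has size at most C(n − 1, k − 1), with equality for 'star' families {A ⊆ [n] : |A| = k, i ∈ A} (fix an element i). For n = 148, k = 9: C(147, 8) = 4455040860270.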